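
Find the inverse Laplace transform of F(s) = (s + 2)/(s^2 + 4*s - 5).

Rewrite the denominator: s^2 + 4*s - 5 = (s + 2)^2 - 9.
The form in (s + 2) signals a first-shifting-theorem factor e^(-2t).
Since L{cosh(3t)} = s/(s^2 - 9), the inverse is exp(-2*t)*cosh(3*t).

exp(-2*t)*cosh(3*t)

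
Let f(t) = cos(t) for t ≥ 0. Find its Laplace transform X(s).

X(s) = s/(s^2 + 1)

L{cos(t)} = s/(s^2 + 1).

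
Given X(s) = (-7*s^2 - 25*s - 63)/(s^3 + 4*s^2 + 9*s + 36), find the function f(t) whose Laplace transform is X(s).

f(t) = -3*sin(3*t) - 4*cos(3*t) - 3*exp(-4*t)

Factor the denominator: s^3 + 4*s^2 + 9*s + 36 = (s + 4)*(s^2 + 9).
Partial fraction decomposition gives [-3/(s + 4)] + [-4*s/(s^2 + 9)] + [-9/(s^2 + 9)].
Invert each term: -3/(s + 4) ↔ -3e^(-4t); -4·s/(s^2 + 9) ↔ -4cos(3t); -3·3/(s^2 + 9) ↔ -3sin(3t).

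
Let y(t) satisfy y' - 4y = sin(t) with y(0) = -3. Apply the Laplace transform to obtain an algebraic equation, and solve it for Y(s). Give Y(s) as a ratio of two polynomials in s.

Y(s) = (-3*s^2 - 2)/(s^3 - 4*s^2 + s - 4)

Apply the Laplace transform to the equation.
With L{y'} = sY - y(0) = sY - (-3): the LHS transforms to (s - 4)Y - (-3).
The right side is L{sin(t)} = 1/(s^2 + 1).
So (s - 4)Y = 1/(s^2 + 1) + (-3).
Solve for Y(s) and write it as one ratio of polynomials.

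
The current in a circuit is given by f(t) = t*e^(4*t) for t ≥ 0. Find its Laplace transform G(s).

G(s) = (s - 4)^(-2)

L{e^(4t)} = 1/(s - 4).
Then apply L{t·g(t)} = -d/ds[H(s)] with H(s) = 1/(s - 4):
differentiating 1 time and applying the sign gives (s - 4)^(-2).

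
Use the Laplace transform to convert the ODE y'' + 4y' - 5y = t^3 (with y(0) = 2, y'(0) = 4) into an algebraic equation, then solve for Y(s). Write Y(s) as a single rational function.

Take the Laplace transform of both sides.
Using L{y''} = s^2 Y - s·y(0) - y'(0) and L{y'} = sY - y(0), with y(0) = 2, y'(0) = 4, the left side becomes (s^2 + 4*s - 5)Y - (2*s + 12).
The right side is L{t^3} = 6/s^4.
So (s^2 + 4*s - 5)Y = 6/s^4 + (2*s + 12).
Isolate Y and clear denominators.

Y(s) = (2*s^5 + 12*s^4 + 6)/(s^6 + 4*s^5 - 5*s^4)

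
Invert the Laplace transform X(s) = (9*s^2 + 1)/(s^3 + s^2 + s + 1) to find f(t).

f(t) = -4*sin(t) + 4*cos(t) + 5*exp(-t)

Factor the denominator: s^3 + s^2 + s + 1 = (s + 1)*(s^2 + 1).
Partial fraction decomposition gives [5/(s + 1)] + [4*s/(s^2 + 1)] + [-4/(s^2 + 1)].
Invert each term: 5/(s + 1) ↔ 5e^(-t); 4·s/(s^2 + 1) ↔ 4cos(t); -4·1/(s^2 + 1) ↔ -4sin(t).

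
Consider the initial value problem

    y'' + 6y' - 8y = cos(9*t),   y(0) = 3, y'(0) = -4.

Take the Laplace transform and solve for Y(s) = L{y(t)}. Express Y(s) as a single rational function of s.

Y(s) = (3*s^3 + 14*s^2 + 244*s + 1134)/(s^4 + 6*s^3 + 73*s^2 + 486*s - 648)

Laplace-transform each side.
The derivative rules (L{y''} = s^2 Y - s·y(0) - y'(0) and L{y'} = sY - y(0), with y(0) = 3, y'(0) = -4) turn the left side into (s^2 + 6*s - 8)Y - (3*s + 14).
The right side is L{cos(9*t)} = s/(s^2 + 81).
So (s^2 + 6*s - 8)Y = s/(s^2 + 81) + (3*s + 14).
Divide through and combine into a single rational function.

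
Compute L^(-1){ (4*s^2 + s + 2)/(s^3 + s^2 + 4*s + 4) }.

-sin(2*t) + 3*cos(2*t) + exp(-t)

Factor the denominator: s^3 + s^2 + 4*s + 4 = (s + 1)*(s^2 + 4).
Partial fraction decomposition gives [1/(s + 1)] + [3*s/(s^2 + 4)] + [-2/(s^2 + 4)].
Invert each term: 1/(s + 1) ↔ e^(-t); 3·s/(s^2 + 4) ↔ 3cos(2t); -1·2/(s^2 + 4) ↔ -sin(2t).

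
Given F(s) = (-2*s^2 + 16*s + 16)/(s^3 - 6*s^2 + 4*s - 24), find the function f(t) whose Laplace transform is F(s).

Factor the denominator: s^3 - 6*s^2 + 4*s - 24 = (s - 6)*(s^2 + 4).
Partial fraction decomposition gives [1/(s - 6)] + [-3*s/(s^2 + 4)] + [-2/(s^2 + 4)].
Invert each term: 1/(s - 6) ↔ e^(6t); -3·s/(s^2 + 4) ↔ -3cos(2t); -1·2/(s^2 + 4) ↔ -sin(2t).

f(t) = exp(6*t) - sin(2*t) - 3*cos(2*t)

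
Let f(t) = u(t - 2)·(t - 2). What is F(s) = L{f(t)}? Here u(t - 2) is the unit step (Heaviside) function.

By the second shifting theorem, L{u(t - c)·g(t - c)} = e^(-cs)·G(s) with c = 2 and G(s) = L{g(t)}.
L{t} = 1!/s^2 = 1/s^2.

F(s) = exp(-2*s)/s^2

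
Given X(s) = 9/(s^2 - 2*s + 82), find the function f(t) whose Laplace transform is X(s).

Rewrite the denominator: s^2 - 2*s + 82 = (s - 1)^2 + 81.
The form in (s - 1) signals a first-shifting-theorem factor e^(t).
Since L{sin(9t)} = 9/(s^2 + 81), the inverse is e^(t)*sin(9*t).

f(t) = exp(t)*sin(9*t)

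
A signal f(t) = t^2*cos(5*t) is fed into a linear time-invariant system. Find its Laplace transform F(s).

F(s) = 2*s*(s^2 - 75)/(s^2 + 25)^3

L{cos(5t)} = s/(s^2 + 25).
Then apply L{t^2·g(t)} = (-1)^2 d^2/ds^2[G(s)] with G(s) = s/(s^2 + 25):
differentiating 2 times and applying the sign gives 2*s*(s^2 - 75)/(s^2 + 25)^3.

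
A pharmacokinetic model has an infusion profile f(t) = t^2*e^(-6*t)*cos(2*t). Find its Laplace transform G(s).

G(s) = 2*(s + 6)*(s^2 + 12*s + 24)/(s^2 + 12*s + 40)^3

L{cos(2t)} = s/(s^2 + 4).
Multiplying by e^(-6t) shifts s → s + 6, so L{e^(-6*t)*cos(2*t)} = (s + 6)/((s + 6)^2 + 4).
Then apply L{t^2·g(t)} = (-1)^2 d^2/ds^2[H(s)] with H(s) = (s + 6)/((s + 6)^2 + 4):
differentiating 2 times and applying the sign gives 2*(s + 6)*(s^2 + 12*s + 24)/(s^2 + 12*s + 40)^3.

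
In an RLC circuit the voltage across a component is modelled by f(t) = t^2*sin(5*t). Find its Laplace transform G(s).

L{sin(5t)} = 5/(s^2 + 25).
Then apply L{t^2·g(t)} = (-1)^2 d^2/ds^2[H(s)] with H(s) = 5/(s^2 + 25):
differentiating 2 times and applying the sign gives 10*(3*s^2 - 25)/(s^2 + 25)^3.

G(s) = 10*(3*s^2 - 25)/(s^2 + 25)^3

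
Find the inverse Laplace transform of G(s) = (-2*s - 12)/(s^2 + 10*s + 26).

Complete the square in the denominator: s^2 + 10*s + 26 = (s + 5)^2 + 1^2.
Split the numerator to match: -2*s - 12 = -2·(s + 5) - 2·1.
Invert each term: -2·(s + 5)/((s + 5)^2 + 1) ↔ -2e^(-5t)cos(t); -2·1/((s + 5)^2 + 1) ↔ -2e^(-5t)sin(t).

-2*exp(-5*t)*sin(t) - 2*exp(-5*t)*cos(t)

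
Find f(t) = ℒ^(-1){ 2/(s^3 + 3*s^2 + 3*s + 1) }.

f(t) = t^2*exp(-t)

Rewrite the denominator: s^3 + 3*s^2 + 3*s + 1 = (s + 1)^3.
The form in (s + 1) signals a first-shifting-theorem factor e^(-t).
Since L{t^2} = 2!/s^3 = 2/s^3, the inverse is t^2*e^(-t).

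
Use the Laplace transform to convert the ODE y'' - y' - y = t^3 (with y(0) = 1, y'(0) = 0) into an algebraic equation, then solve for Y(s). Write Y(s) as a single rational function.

Take the Laplace transform of both sides.
With L{y''} = s^2 Y - s·y(0) - y'(0) and L{y'} = sY - y(0), with y(0) = 1, y'(0) = 0: the LHS transforms to (s^2 - s - 1)Y - (s - 1).
The right side is L{t^3} = 6/s^4.
So (s^2 - s - 1)Y = 6/s^4 + (s - 1).
Divide through and combine into a single rational function.

Y(s) = (s^5 - s^4 + 6)/(s^6 - s^5 - s^4)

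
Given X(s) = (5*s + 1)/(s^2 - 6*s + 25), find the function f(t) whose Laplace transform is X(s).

Complete the square in the denominator: s^2 - 6*s + 25 = (s - 3)^2 + 4^2.
Split the numerator to match: 5*s + 1 = 5·(s - 3) + 4·4.
Invert each term: 5·(s - 3)/((s - 3)^2 + 16) ↔ 5e^(3t)cos(4t); 4·4/((s - 3)^2 + 16) ↔ 4e^(3t)sin(4t).

f(t) = 4*exp(3*t)*sin(4*t) + 5*exp(3*t)*cos(4*t)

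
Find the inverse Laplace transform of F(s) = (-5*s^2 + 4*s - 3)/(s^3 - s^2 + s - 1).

-2*exp(t) + sin(t) - 3*cos(t)

Factor the denominator: s^3 - s^2 + s - 1 = (s - 1)*(s^2 + 1).
Partial fraction decomposition gives [-2/(s - 1)] + [-3*s/(s^2 + 1)] + [1/(s^2 + 1)].
Invert each term: -2/(s - 1) ↔ -2e^(t); -3·s/(s^2 + 1) ↔ -3cos(t); 1·1/(s^2 + 1) ↔ sin(t).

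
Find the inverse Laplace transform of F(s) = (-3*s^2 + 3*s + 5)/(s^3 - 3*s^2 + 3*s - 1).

Factor the denominator: s^3 - 3*s^2 + 3*s - 1 = (s - 1)^3.
Partial fraction decomposition gives [-3/(s - 1)] + [-3/(s - 1)^2] + [5/(s - 1)^3].
Invert each term: -3/(s - 1) ↔ -3e^(t); -3/(s - 1)^2 ↔ -3t·e^(t); 5/(s - 1)^3 ↔ (5/2)t^2·e^(t).

5*t^2*exp(t)/2 - 3*t*exp(t) - 3*exp(t)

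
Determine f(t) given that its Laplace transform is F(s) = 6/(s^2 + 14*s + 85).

f(t) = exp(-7*t)*sin(6*t)

Rewrite the denominator: s^2 + 14*s + 85 = (s + 7)^2 + 36.
The form in (s + 7) signals a first-shifting-theorem factor e^(-7t).
Since L{sin(6t)} = 6/(s^2 + 36), the inverse is e^(-7*t)*sin(6*t).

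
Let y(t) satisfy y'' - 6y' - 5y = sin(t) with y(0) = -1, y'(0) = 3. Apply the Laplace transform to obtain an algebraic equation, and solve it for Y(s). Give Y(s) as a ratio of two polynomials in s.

Transform both sides with L{·}.
The derivative rules (L{y''} = s^2 Y - s·y(0) - y'(0) and L{y'} = sY - y(0), with y(0) = -1, y'(0) = 3) turn the left side into (s^2 - 6*s - 5)Y - (-s + 9).
The right side is L{sin(t)} = 1/(s^2 + 1).
So (s^2 - 6*s - 5)Y = 1/(s^2 + 1) + (-s + 9).
Divide through and combine into a single rational function.

Y(s) = (-s^3 + 9*s^2 - s + 10)/(s^4 - 6*s^3 - 4*s^2 - 6*s - 5)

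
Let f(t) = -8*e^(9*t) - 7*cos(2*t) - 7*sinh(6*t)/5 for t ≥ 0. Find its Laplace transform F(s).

F(s) = -7*s/(s^2 + 4) - 42/(5*(s^2 - 36)) - 8/(s - 9)

The transform is linear, so treat each term independently.
(-8)·[L{e^(9t)} = 1/(s - 9)]; (-7/5)·[L{sinh(6t)} = 6/(s^2 - 36)]; (-7)·[L{cos(2t)} = s/(s^2 + 4)].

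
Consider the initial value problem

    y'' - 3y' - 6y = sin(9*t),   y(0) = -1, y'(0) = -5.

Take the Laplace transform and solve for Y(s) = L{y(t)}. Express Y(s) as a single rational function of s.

Laplace-transform each side.
Using L{y''} = s^2 Y - s·y(0) - y'(0) and L{y'} = sY - y(0), with y(0) = -1, y'(0) = -5, the left side becomes (s^2 - 3*s - 6)Y - (-s - 2).
The right side is L{sin(9*t)} = 9/(s^2 + 81).
So (s^2 - 3*s - 6)Y = 9/(s^2 + 81) + (-s - 2).
Isolate Y and clear denominators.

Y(s) = (-s^3 - 2*s^2 - 81*s - 153)/(s^4 - 3*s^3 + 75*s^2 - 243*s - 486)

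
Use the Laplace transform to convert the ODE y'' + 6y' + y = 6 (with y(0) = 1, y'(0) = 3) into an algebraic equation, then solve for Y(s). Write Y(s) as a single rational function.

Apply the Laplace transform to the equation.
Using L{y''} = s^2 Y - s·y(0) - y'(0) and L{y'} = sY - y(0), with y(0) = 1, y'(0) = 3, the left side becomes (s^2 + 6*s + 1)Y - (s + 9).
The right side is L{6} = 6/s.
So (s^2 + 6*s + 1)Y = 6/s + (s + 9).
Solve for Y(s) and write it as one ratio of polynomials.

Y(s) = (s^2 + 9*s + 6)/(s^3 + 6*s^2 + s)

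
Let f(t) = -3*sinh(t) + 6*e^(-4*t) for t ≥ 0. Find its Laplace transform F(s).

By linearity of the Laplace transform, transform each term separately.
(-3)·[L{sinh(t)} = 1/(s^2 - 1)]; (6)·[L{e^(-4t)} = 1/(s + 4)].

F(s) = -3/(s^2 - 1) + 6/(s + 4)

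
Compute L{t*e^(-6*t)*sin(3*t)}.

L{sin(3t)} = 3/(s^2 + 9).
Multiplying by e^(-6t) shifts s → s + 6, so L{e^(-6*t)*sin(3*t)} = 3/((s + 6)^2 + 9).
Then apply L{t·g(t)} = -d/ds[G(s)] with G(s) = 3/((s + 6)^2 + 9):
differentiating 1 time and applying the sign gives 6*(s + 6)/(s^2 + 12*s + 45)^2.

6*(s + 6)/(s^2 + 12*s + 45)^2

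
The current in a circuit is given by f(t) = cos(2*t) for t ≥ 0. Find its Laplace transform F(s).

F(s) = s/(s^2 + 4)

L{cos(2t)} = s/(s^2 + 4).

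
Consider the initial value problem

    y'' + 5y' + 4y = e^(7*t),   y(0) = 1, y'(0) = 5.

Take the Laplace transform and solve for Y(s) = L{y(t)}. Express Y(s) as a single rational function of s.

Laplace-transform each side.
Using L{y''} = s^2 Y - s·y(0) - y'(0) and L{y'} = sY - y(0), with y(0) = 1, y'(0) = 5, the left side becomes (s^2 + 5*s + 4)Y - (s + 10).
The right side is L{e^(7*t)} = 1/(s - 7).
So (s^2 + 5*s + 4)Y = 1/(s - 7) + (s + 10).
Isolate Y and clear denominators.

Y(s) = (s^2 + 3*s - 69)/(s^3 - 2*s^2 - 31*s - 28)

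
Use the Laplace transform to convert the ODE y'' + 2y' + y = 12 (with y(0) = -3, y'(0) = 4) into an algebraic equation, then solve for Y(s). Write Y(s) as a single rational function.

Y(s) = (-3*s^2 - 2*s + 12)/(s^3 + 2*s^2 + s)

Take the Laplace transform of both sides.
With L{y''} = s^2 Y - s·y(0) - y'(0) and L{y'} = sY - y(0), with y(0) = -3, y'(0) = 4: the LHS transforms to (s^2 + 2*s + 1)Y - (-3*s - 2).
The right side is L{12} = 12/s.
So (s^2 + 2*s + 1)Y = 12/s + (-3*s - 2).
Solve for Y(s) and write it as one ratio of polynomials.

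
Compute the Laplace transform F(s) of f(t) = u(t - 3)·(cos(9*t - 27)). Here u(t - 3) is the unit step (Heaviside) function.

By the second shifting theorem, L{u(t - c)·g(t - c)} = e^(-cs)·G(s) with c = 3 and G(s) = L{g(t)}.
L{cos(9t)} = s/(s^2 + 81).

F(s) = s*exp(-3*s)/(s^2 + 81)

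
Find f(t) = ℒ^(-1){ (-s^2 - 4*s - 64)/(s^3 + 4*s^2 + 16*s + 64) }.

f(t) = -2*sin(4*t) + cos(4*t) - 2*exp(-4*t)

Factor the denominator: s^3 + 4*s^2 + 16*s + 64 = (s + 4)*(s^2 + 16).
Partial fraction decomposition gives [-2/(s + 4)] + [s/(s^2 + 16)] + [-8/(s^2 + 16)].
Invert each term: -2/(s + 4) ↔ -2e^(-4t); 1·s/(s^2 + 16) ↔ cos(4t); -2·4/(s^2 + 16) ↔ -2sin(4t).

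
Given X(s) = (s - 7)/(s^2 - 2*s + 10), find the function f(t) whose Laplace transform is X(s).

f(t) = -2*exp(t)*sin(3*t) + exp(t)*cos(3*t)

Complete the square in the denominator: s^2 - 2*s + 10 = (s - 1)^2 + 3^2.
Split the numerator to match: s - 7 = 1·(s - 1) - 2·3.
Invert each term: 1·(s - 1)/((s - 1)^2 + 9) ↔ e^(t)cos(3t); -2·3/((s - 1)^2 + 9) ↔ -2e^(t)sin(3t).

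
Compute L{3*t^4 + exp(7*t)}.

1/(s - 7) + 72/s^5

The transform is linear, so treat each term independently.
(3)·[L{t^4} = 4!/s^5 = 24/s^5]; L{e^(7t)} = 1/(s - 7).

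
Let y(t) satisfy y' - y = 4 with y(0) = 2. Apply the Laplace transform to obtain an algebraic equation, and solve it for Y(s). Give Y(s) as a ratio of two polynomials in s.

Y(s) = (2*s + 4)/(s^2 - s)

Laplace-transform each side.
The derivative rules (L{y'} = sY - y(0) = sY - 2) turn the left side into (s - 1)Y - (2).
The right side is L{4} = 4/s.
So (s - 1)Y = 4/s + (2).
Isolate Y and clear denominators.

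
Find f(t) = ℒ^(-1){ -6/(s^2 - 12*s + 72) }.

f(t) = -exp(6*t)*sin(6*t)

Rewrite the denominator: s^2 - 12*s + 72 = (s - 6)^2 + 36.
The form in (s - 6) signals a first-shifting-theorem factor e^(6t).
Since L{sin(6t)} = 6/(s^2 + 36), the inverse is e^(6*t)*sin(6*t), scaled by -1.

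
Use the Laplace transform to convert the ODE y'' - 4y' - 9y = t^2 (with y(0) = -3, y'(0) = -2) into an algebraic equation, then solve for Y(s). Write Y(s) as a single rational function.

Laplace-transform each side.
The derivative rules (L{y''} = s^2 Y - s·y(0) - y'(0) and L{y'} = sY - y(0), with y(0) = -3, y'(0) = -2) turn the left side into (s^2 - 4*s - 9)Y - (-3*s + 10).
The right side is L{t^2} = 2/s^3.
So (s^2 - 4*s - 9)Y = 2/s^3 + (-3*s + 10).
Isolate Y and clear denominators.

Y(s) = (-3*s^4 + 10*s^3 + 2)/(s^5 - 4*s^4 - 9*s^3)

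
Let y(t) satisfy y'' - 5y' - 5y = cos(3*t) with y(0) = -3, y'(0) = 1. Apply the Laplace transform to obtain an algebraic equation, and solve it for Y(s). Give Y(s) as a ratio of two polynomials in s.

Transform both sides with L{·}.
Using L{y''} = s^2 Y - s·y(0) - y'(0) and L{y'} = sY - y(0), with y(0) = -3, y'(0) = 1, the left side becomes (s^2 - 5*s - 5)Y - (-3*s + 16).
The right side is L{cos(3*t)} = s/(s^2 + 9).
So (s^2 - 5*s - 5)Y = s/(s^2 + 9) + (-3*s + 16).
Solve for Y(s) and write it as one ratio of polynomials.

Y(s) = (-3*s^3 + 16*s^2 - 26*s + 144)/(s^4 - 5*s^3 + 4*s^2 - 45*s - 45)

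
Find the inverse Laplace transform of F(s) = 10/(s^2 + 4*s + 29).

2*exp(-2*t)*sin(5*t)

Rewrite the denominator: s^2 + 4*s + 29 = (s + 2)^2 + 25.
The form in (s + 2) signals a first-shifting-theorem factor e^(-2t).
Since L{sin(5t)} = 5/(s^2 + 25), the inverse is e^(-2*t)*sin(5*t), scaled by 2.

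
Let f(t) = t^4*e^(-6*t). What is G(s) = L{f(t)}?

L{t^4} = 4!/s^5 = 24/s^5.
By the first shifting theorem, multiplying by e^(-6t) replaces s with s + 6.

G(s) = 24/(s + 6)^5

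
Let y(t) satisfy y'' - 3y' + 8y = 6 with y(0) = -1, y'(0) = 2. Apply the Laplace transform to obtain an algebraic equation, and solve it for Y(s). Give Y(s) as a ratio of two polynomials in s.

Y(s) = (-s^2 + 5*s + 6)/(s^3 - 3*s^2 + 8*s)

Take the Laplace transform of both sides.
The derivative rules (L{y''} = s^2 Y - s·y(0) - y'(0) and L{y'} = sY - y(0), with y(0) = -1, y'(0) = 2) turn the left side into (s^2 - 3*s + 8)Y - (-s + 5).
The right side is L{6} = 6/s.
So (s^2 - 3*s + 8)Y = 6/s + (-s + 5).
Solve for Y(s) and write it as one ratio of polynomials.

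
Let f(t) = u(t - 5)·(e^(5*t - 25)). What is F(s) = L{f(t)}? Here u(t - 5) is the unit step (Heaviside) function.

By the second shifting theorem, L{u(t - c)·g(t - c)} = e^(-cs)·G(s) with c = 5 and G(s) = L{g(t)}.
L{e^(5t)} = 1/(s - 5).

F(s) = exp(-5*s)/(s - 5)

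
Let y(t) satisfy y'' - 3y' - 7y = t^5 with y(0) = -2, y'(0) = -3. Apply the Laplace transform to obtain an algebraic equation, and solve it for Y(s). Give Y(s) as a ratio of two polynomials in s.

Take the Laplace transform of both sides.
Using L{y''} = s^2 Y - s·y(0) - y'(0) and L{y'} = sY - y(0), with y(0) = -2, y'(0) = -3, the left side becomes (s^2 - 3*s - 7)Y - (-2*s + 3).
The right side is L{t^5} = 120/s^6.
So (s^2 - 3*s - 7)Y = 120/s^6 + (-2*s + 3).
Solve for Y(s) and write it as one ratio of polynomials.

Y(s) = (-2*s^7 + 3*s^6 + 120)/(s^8 - 3*s^7 - 7*s^6)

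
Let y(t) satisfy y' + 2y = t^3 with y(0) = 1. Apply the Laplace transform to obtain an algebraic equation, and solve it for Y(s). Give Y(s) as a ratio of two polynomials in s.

Laplace-transform each side.
With L{y'} = sY - y(0) = sY - 1: the LHS transforms to (s + 2)Y - (1).
The right side is L{t^3} = 6/s^4.
So (s + 2)Y = 6/s^4 + (1).
Divide through and combine into a single rational function.

Y(s) = (s^4 + 6)/(s^5 + 2*s^4)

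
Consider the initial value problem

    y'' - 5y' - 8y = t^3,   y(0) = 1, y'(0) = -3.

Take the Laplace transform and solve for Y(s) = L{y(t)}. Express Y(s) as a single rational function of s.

Y(s) = (s^5 - 8*s^4 + 6)/(s^6 - 5*s^5 - 8*s^4)

Transform both sides with L{·}.
Using L{y''} = s^2 Y - s·y(0) - y'(0) and L{y'} = sY - y(0), with y(0) = 1, y'(0) = -3, the left side becomes (s^2 - 5*s - 8)Y - (s - 8).
The right side is L{t^3} = 6/s^4.
So (s^2 - 5*s - 8)Y = 6/s^4 + (s - 8).
Divide through and combine into a single rational function.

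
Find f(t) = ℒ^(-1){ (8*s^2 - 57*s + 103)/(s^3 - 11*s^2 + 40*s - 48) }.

Factor the denominator: s^3 - 11*s^2 + 40*s - 48 = (s - 4)^2*(s - 3).
Partial fraction decomposition gives [4/(s - 4)] + [3/(s - 4)^2] + [4/(s - 3)].
Invert each term: 4/(s - 4) ↔ 4e^(4t); 3/(s - 4)^2 ↔ 3t·e^(4t); 4/(s - 3) ↔ 4e^(3t).

f(t) = 3*t*exp(4*t) + 4*exp(4*t) + 4*exp(3*t)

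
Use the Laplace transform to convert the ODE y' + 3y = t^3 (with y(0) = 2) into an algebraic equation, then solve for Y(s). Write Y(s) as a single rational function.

Y(s) = (2*s^4 + 6)/(s^5 + 3*s^4)

Laplace-transform each side.
With L{y'} = sY - y(0) = sY - 2: the LHS transforms to (s + 3)Y - (2).
The right side is L{t^3} = 6/s^4.
So (s + 3)Y = 6/s^4 + (2).
Isolate Y and clear denominators.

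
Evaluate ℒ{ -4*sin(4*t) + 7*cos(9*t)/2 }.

7*s/(2*(s^2 + 81)) - 16/(s^2 + 16)

The transform is linear, so treat each term independently.
(7/2)·[L{cos(9t)} = s/(s^2 + 81)]; (-4)·[L{sin(4t)} = 4/(s^2 + 16)].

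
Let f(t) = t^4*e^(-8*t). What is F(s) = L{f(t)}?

L{t^4} = 4!/s^5 = 24/s^5.
By the first shifting theorem, multiplying by e^(-8t) replaces s with s + 8.

F(s) = 24/(s + 8)^5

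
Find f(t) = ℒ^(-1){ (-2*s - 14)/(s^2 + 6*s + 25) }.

f(t) = -2*exp(-3*t)*sin(4*t) - 2*exp(-3*t)*cos(4*t)

Complete the square in the denominator: s^2 + 6*s + 25 = (s + 3)^2 + 4^2.
Split the numerator to match: -2*s - 14 = -2·(s + 3) - 2·4.
Invert each term: -2·(s + 3)/((s + 3)^2 + 16) ↔ -2e^(-3t)cos(4t); -2·4/((s + 3)^2 + 16) ↔ -2e^(-3t)sin(4t).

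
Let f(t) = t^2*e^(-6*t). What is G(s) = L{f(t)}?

G(s) = 2/(s + 6)^3

L{t^2} = 2!/s^3 = 2/s^3.
By the first shifting theorem, multiplying by e^(-6t) replaces s with s + 6.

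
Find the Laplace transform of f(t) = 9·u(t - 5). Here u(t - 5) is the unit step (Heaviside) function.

By the second shifting theorem, L{u(t - c)·g(t - c)} = e^(-cs)·G(s) with c = 5 and G(s) = L{g(t)}.
L{9} = 9/s.

9*exp(-5*s)/s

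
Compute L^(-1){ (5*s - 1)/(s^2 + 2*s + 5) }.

-3*exp(-t)*sin(2*t) + 5*exp(-t)*cos(2*t)

Complete the square in the denominator: s^2 + 2*s + 5 = (s + 1)^2 + 2^2.
Split the numerator to match: 5*s - 1 = 5·(s + 1) - 3·2.
Invert each term: 5·(s + 1)/((s + 1)^2 + 4) ↔ 5e^(-t)cos(2t); -3·2/((s + 1)^2 + 4) ↔ -3e^(-t)sin(2t).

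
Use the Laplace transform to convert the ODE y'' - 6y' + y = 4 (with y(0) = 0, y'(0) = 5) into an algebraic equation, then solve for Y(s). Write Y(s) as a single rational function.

Take the Laplace transform of both sides.
The derivative rules (L{y''} = s^2 Y - s·y(0) - y'(0) and L{y'} = sY - y(0), with y(0) = 0, y'(0) = 5) turn the left side into (s^2 - 6*s + 1)Y - (5).
The right side is L{4} = 4/s.
So (s^2 - 6*s + 1)Y = 4/s + (5).
Divide through and combine into a single rational function.

Y(s) = (5*s + 4)/(s^3 - 6*s^2 + s)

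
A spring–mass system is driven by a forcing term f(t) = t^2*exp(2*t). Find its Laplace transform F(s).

L{e^(2t)} = 1/(s - 2).
Then apply L{t^2·g(t)} = (-1)^2 d^2/ds^2[G(s)] with G(s) = 1/(s - 2):
differentiating 2 times and applying the sign gives 2/(s - 2)^3.

F(s) = 2/(s - 2)^3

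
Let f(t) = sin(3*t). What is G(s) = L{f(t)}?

G(s) = 3/(s^2 + 9)

L{sin(3t)} = 3/(s^2 + 9).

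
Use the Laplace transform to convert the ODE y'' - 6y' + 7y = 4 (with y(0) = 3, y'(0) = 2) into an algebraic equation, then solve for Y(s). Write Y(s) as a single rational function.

Laplace-transform each side.
Using L{y''} = s^2 Y - s·y(0) - y'(0) and L{y'} = sY - y(0), with y(0) = 3, y'(0) = 2, the left side becomes (s^2 - 6*s + 7)Y - (3*s - 16).
The right side is L{4} = 4/s.
So (s^2 - 6*s + 7)Y = 4/s + (3*s - 16).
Divide through and combine into a single rational function.

Y(s) = (3*s^2 - 16*s + 4)/(s^3 - 6*s^2 + 7*s)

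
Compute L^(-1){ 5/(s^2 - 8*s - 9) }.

exp(4*t)*sinh(5*t)

Rewrite the denominator: s^2 - 8*s - 9 = (s - 4)^2 - 25.
The form in (s - 4) signals a first-shifting-theorem factor e^(4t).
Since L{sinh(5t)} = 5/(s^2 - 25), the inverse is exp(4*t)*sinh(5*t).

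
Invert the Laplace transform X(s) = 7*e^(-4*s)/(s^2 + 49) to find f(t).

The factor e^(-4s) signals a time shift by c = 4 (second shifting theorem).
L{sin(7t)} = 7/(s^2 + 49), so L^-1{7/(s^2 + 49)} = sin(7*t).
Hence the inverse is u(t - 4) times that function evaluated at t - 4.

f(t) = Heaviside(t - 4)*(sin(7*t - 28))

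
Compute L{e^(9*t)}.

1/(s - 9)

L{e^(9t)} = 1/(s - 9).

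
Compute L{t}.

L{t} = 1!/s^2 = 1/s^2.

s^(-2)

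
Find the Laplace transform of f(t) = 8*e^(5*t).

8/(s - 5)

L{8} = 8/s.
By the first shifting theorem, multiplying by e^(5t) replaces s with s - 5.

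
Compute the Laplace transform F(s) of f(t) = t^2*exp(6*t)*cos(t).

F(s) = 2*(s - 6)*(s^2 - 12*s + 33)/(s^2 - 12*s + 37)^3

L{cos(t)} = s/(s^2 + 1).
Multiplying by e^(6t) shifts s → s - 6, so L{exp(6*t)*cos(t)} = (s - 6)/((s - 6)^2 + 1).
Then apply L{t^2·g(t)} = (-1)^2 d^2/ds^2[G(s)] with G(s) = (s - 6)/((s - 6)^2 + 1):
differentiating 2 times and applying the sign gives 2*(s - 6)*(s^2 - 12*s + 33)/(s^2 - 12*s + 37)^3.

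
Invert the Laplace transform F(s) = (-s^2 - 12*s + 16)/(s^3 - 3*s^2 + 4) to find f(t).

Factor the denominator: s^3 - 3*s^2 + 4 = (s - 2)^2*(s + 1).
Partial fraction decomposition gives [-4/(s - 2)] + [-4/(s - 2)^2] + [3/(s + 1)].
Invert each term: -4/(s - 2) ↔ -4e^(2t); -4/(s - 2)^2 ↔ -4t·e^(2t); 3/(s + 1) ↔ 3e^(-t).

f(t) = -4*t*exp(2*t) - 4*exp(2*t) + 3*exp(-t)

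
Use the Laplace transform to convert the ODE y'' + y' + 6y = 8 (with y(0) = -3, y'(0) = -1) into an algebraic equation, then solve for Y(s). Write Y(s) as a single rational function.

Y(s) = (-3*s^2 - 4*s + 8)/(s^3 + s^2 + 6*s)

Take the Laplace transform of both sides.
Using L{y''} = s^2 Y - s·y(0) - y'(0) and L{y'} = sY - y(0), with y(0) = -3, y'(0) = -1, the left side becomes (s^2 + s + 6)Y - (-3*s - 4).
The right side is L{8} = 8/s.
So (s^2 + s + 6)Y = 8/s + (-3*s - 4).
Divide through and combine into a single rational function.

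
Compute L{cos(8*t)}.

L{cos(8t)} = s/(s^2 + 64).

s/(s^2 + 64)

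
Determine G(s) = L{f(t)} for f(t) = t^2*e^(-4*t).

L{e^(-4t)} = 1/(s + 4).
Then apply L{t^2·g(t)} = (-1)^2 d^2/ds^2[H(s)] with H(s) = 1/(s + 4):
differentiating 2 times and applying the sign gives 2/(s + 4)^3.

G(s) = 2/(s + 4)^3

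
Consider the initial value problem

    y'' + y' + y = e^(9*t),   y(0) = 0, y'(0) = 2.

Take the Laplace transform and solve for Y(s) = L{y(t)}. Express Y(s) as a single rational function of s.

Y(s) = (2*s - 17)/(s^3 - 8*s^2 - 8*s - 9)

Apply the Laplace transform to the equation.
The derivative rules (L{y''} = s^2 Y - s·y(0) - y'(0) and L{y'} = sY - y(0), with y(0) = 0, y'(0) = 2) turn the left side into (s^2 + s + 1)Y - (2).
The right side is L{e^(9*t)} = 1/(s - 9).
So (s^2 + s + 1)Y = 1/(s - 9) + (2).
Isolate Y and clear denominators.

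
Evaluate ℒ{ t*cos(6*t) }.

L{cos(6t)} = s/(s^2 + 36).
Then apply L{t·g(t)} = -d/ds[G(s)] with G(s) = s/(s^2 + 36):
differentiating 1 time and applying the sign gives (s - 6)*(s + 6)/(s^2 + 36)^2.

(s - 6)*(s + 6)/(s^2 + 36)^2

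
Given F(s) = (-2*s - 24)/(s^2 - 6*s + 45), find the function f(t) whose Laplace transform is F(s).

f(t) = -5*exp(3*t)*sin(6*t) - 2*exp(3*t)*cos(6*t)

Complete the square in the denominator: s^2 - 6*s + 45 = (s - 3)^2 + 6^2.
Split the numerator to match: -2*s - 24 = -2·(s - 3) - 5·6.
Invert each term: -2·(s - 3)/((s - 3)^2 + 36) ↔ -2e^(3t)cos(6t); -5·6/((s - 3)^2 + 36) ↔ -5e^(3t)sin(6t).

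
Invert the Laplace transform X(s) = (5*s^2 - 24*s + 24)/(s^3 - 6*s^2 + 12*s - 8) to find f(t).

f(t) = -2*t^2*exp(2*t) - 4*t*exp(2*t) + 5*exp(2*t)

Factor the denominator: s^3 - 6*s^2 + 12*s - 8 = (s - 2)^3.
Partial fraction decomposition gives [5/(s - 2)] + [-4/(s - 2)^2] + [-4/(s - 2)^3].
Invert each term: 5/(s - 2) ↔ 5e^(2t); -4/(s - 2)^2 ↔ -4t·e^(2t); -4/(s - 2)^3 ↔ (-2)t^2·e^(2t).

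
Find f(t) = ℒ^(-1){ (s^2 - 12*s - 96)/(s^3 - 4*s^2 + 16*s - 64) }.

Factor the denominator: s^3 - 4*s^2 + 16*s - 64 = (s - 4)*(s^2 + 16).
Partial fraction decomposition gives [-4/(s - 4)] + [5*s/(s^2 + 16)] + [8/(s^2 + 16)].
Invert each term: -4/(s - 4) ↔ -4e^(4t); 5·s/(s^2 + 16) ↔ 5cos(4t); 2·4/(s^2 + 16) ↔ 2sin(4t).

f(t) = -4*exp(4*t) + 2*sin(4*t) + 5*cos(4*t)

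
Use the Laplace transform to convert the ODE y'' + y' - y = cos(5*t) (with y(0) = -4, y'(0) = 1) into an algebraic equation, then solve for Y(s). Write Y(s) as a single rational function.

Y(s) = (-4*s^3 - 3*s^2 - 99*s - 75)/(s^4 + s^3 + 24*s^2 + 25*s - 25)

Laplace-transform each side.
Using L{y''} = s^2 Y - s·y(0) - y'(0) and L{y'} = sY - y(0), with y(0) = -4, y'(0) = 1, the left side becomes (s^2 + s - 1)Y - (-4*s - 3).
The right side is L{cos(5*t)} = s/(s^2 + 25).
So (s^2 + s - 1)Y = s/(s^2 + 25) + (-4*s - 3).
Solve for Y(s) and write it as one ratio of polynomials.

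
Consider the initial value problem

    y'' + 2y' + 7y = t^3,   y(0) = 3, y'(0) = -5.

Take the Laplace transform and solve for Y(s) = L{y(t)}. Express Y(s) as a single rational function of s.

Y(s) = (3*s^5 + s^4 + 6)/(s^6 + 2*s^5 + 7*s^4)

Apply the Laplace transform to the equation.
Using L{y''} = s^2 Y - s·y(0) - y'(0) and L{y'} = sY - y(0), with y(0) = 3, y'(0) = -5, the left side becomes (s^2 + 2*s + 7)Y - (3*s + 1).
The right side is L{t^3} = 6/s^4.
So (s^2 + 2*s + 7)Y = 6/s^4 + (3*s + 1).
Divide through and combine into a single rational function.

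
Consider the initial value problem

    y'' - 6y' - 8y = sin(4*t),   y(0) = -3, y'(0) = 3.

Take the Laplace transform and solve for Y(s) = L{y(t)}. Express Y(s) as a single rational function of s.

Y(s) = (-3*s^3 + 21*s^2 - 48*s + 340)/(s^4 - 6*s^3 + 8*s^2 - 96*s - 128)

Laplace-transform each side.
Using L{y''} = s^2 Y - s·y(0) - y'(0) and L{y'} = sY - y(0), with y(0) = -3, y'(0) = 3, the left side becomes (s^2 - 6*s - 8)Y - (-3*s + 21).
The right side is L{sin(4*t)} = 4/(s^2 + 16).
So (s^2 - 6*s - 8)Y = 4/(s^2 + 16) + (-3*s + 21).
Solve for Y(s) and write it as one ratio of polynomials.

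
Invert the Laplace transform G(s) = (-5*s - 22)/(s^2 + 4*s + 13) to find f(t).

Complete the square in the denominator: s^2 + 4*s + 13 = (s + 2)^2 + 3^2.
Split the numerator to match: -5*s - 22 = -5·(s + 2) - 4·3.
Invert each term: -5·(s + 2)/((s + 2)^2 + 9) ↔ -5e^(-2t)cos(3t); -4·3/((s + 2)^2 + 9) ↔ -4e^(-2t)sin(3t).

f(t) = -4*exp(-2*t)*sin(3*t) - 5*exp(-2*t)*cos(3*t)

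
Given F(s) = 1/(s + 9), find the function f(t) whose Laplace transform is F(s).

Since L{e^(-9t)} = 1/(s + 9), the inverse is e^(-9*t).

f(t) = exp(-9*t)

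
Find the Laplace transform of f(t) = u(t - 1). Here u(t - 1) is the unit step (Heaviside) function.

exp(-s)/s

By the second shifting theorem, L{u(t - c)·g(t - c)} = e^(-cs)·G(s) with c = 1 and G(s) = L{g(t)}.
L{1} = 1/s.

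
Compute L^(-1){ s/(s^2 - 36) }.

cosh(6*t)

Since L{cosh(6t)} = s/(s^2 - 36), the inverse is cosh(6*t).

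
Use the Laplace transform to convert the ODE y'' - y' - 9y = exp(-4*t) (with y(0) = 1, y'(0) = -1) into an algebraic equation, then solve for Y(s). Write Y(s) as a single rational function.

Y(s) = (s^2 + 2*s - 7)/(s^3 + 3*s^2 - 13*s - 36)

Take the Laplace transform of both sides.
The derivative rules (L{y''} = s^2 Y - s·y(0) - y'(0) and L{y'} = sY - y(0), with y(0) = 1, y'(0) = -1) turn the left side into (s^2 - s - 9)Y - (s - 2).
The right side is L{exp(-4*t)} = 1/(s + 4).
So (s^2 - s - 9)Y = 1/(s + 4) + (s - 2).
Divide through and combine into a single rational function.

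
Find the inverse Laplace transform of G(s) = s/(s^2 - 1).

cosh(t)

Since L{cosh(t)} = s/(s^2 - 1), the inverse is cosh(t).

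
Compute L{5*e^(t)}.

5/(s - 1)

L{5} = 5/s.
By the first shifting theorem, multiplying by e^(t) replaces s with s - 1.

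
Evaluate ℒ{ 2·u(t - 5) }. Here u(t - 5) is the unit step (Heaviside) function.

By the second shifting theorem, L{u(t - c)·g(t - c)} = e^(-cs)·G(s) with c = 5 and G(s) = L{g(t)}.
L{2} = 2/s.

2*exp(-5*s)/s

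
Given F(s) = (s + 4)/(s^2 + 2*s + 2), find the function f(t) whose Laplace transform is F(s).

f(t) = 3*exp(-t)*sin(t) + exp(-t)*cos(t)

Complete the square in the denominator: s^2 + 2*s + 2 = (s + 1)^2 + 1^2.
Split the numerator to match: s + 4 = 1·(s + 1) + 3·1.
Invert each term: 1·(s + 1)/((s + 1)^2 + 1) ↔ e^(-t)cos(t); 3·1/((s + 1)^2 + 1) ↔ 3e^(-t)sin(t).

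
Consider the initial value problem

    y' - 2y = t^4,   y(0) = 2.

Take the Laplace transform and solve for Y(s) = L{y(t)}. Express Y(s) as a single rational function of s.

Laplace-transform each side.
The derivative rules (L{y'} = sY - y(0) = sY - 2) turn the left side into (s - 2)Y - (2).
The right side is L{t^4} = 24/s^5.
So (s - 2)Y = 24/s^5 + (2).
Divide through and combine into a single rational function.

Y(s) = (2*s^5 + 24)/(s^6 - 2*s^5)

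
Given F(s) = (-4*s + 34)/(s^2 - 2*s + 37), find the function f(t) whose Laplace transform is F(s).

f(t) = 5*exp(t)*sin(6*t) - 4*exp(t)*cos(6*t)

Complete the square in the denominator: s^2 - 2*s + 37 = (s - 1)^2 + 6^2.
Split the numerator to match: -4*s + 34 = -4·(s - 1) + 5·6.
Invert each term: -4·(s - 1)/((s - 1)^2 + 36) ↔ -4e^(t)cos(6t); 5·6/((s - 1)^2 + 36) ↔ 5e^(t)sin(6t).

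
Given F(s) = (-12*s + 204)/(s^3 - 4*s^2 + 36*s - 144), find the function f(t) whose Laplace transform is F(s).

Factor the denominator: s^3 - 4*s^2 + 36*s - 144 = (s - 4)*(s^2 + 36).
Partial fraction decomposition gives [3/(s - 4)] + [-3*s/(s^2 + 36)] + [-24/(s^2 + 36)].
Invert each term: 3/(s - 4) ↔ 3e^(4t); -3·s/(s^2 + 36) ↔ -3cos(6t); -4·6/(s^2 + 36) ↔ -4sin(6t).

f(t) = 3*exp(4*t) - 4*sin(6*t) - 3*cos(6*t)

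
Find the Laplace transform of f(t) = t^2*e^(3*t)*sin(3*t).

18*(s^2 - 6*s + 6)/(s^2 - 6*s + 18)^3

L{sin(3t)} = 3/(s^2 + 9).
Multiplying by e^(3t) shifts s → s - 3, so L{e^(3*t)*sin(3*t)} = 3/((s - 3)^2 + 9).
Then apply L{t^2·g(t)} = (-1)^2 d^2/ds^2[G(s)] with G(s) = 3/((s - 3)^2 + 9):
differentiating 2 times and applying the sign gives 18*(s^2 - 6*s + 6)/(s^2 - 6*s + 18)^3.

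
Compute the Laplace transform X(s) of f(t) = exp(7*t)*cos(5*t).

X(s) = (s - 7)/((s - 7)^2 + 25)

L{cos(5t)} = s/(s^2 + 25).
By the first shifting theorem, multiplying by e^(7t) replaces s with s - 7.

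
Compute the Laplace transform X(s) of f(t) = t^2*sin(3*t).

X(s) = 18*(s^2 - 3)/(s^2 + 9)^3

L{sin(3t)} = 3/(s^2 + 9).
Then apply L{t^2·g(t)} = (-1)^2 d^2/ds^2[G(s)] with G(s) = 3/(s^2 + 9):
differentiating 2 times and applying the sign gives 18*(s^2 - 3)/(s^2 + 9)^3.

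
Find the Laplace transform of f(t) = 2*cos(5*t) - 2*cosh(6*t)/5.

2*s/(s^2 + 25) - 2*s/(5*(s^2 - 36))

Apply the Laplace transform termwise.
(2)·[L{cos(5t)} = s/(s^2 + 25)]; (-2/5)·[L{cosh(6t)} = s/(s^2 - 36)].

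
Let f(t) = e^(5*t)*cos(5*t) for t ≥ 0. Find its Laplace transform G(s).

L{cos(5t)} = s/(s^2 + 25).
By the first shifting theorem, multiplying by e^(5t) replaces s with s - 5.

G(s) = (s - 5)/((s - 5)^2 + 25)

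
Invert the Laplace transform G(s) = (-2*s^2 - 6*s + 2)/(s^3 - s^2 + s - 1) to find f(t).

Factor the denominator: s^3 - s^2 + s - 1 = (s - 1)*(s^2 + 1).
Partial fraction decomposition gives [-3/(s - 1)] + [s/(s^2 + 1)] + [-5/(s^2 + 1)].
Invert each term: -3/(s - 1) ↔ -3e^(t); 1·s/(s^2 + 1) ↔ cos(t); -5·1/(s^2 + 1) ↔ -5sin(t).

f(t) = -3*exp(t) - 5*sin(t) + cos(t)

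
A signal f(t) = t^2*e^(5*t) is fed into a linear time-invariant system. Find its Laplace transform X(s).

L{e^(5t)} = 1/(s - 5).
Then apply L{t^2·g(t)} = (-1)^2 d^2/ds^2[G(s)] with G(s) = 1/(s - 5):
differentiating 2 times and applying the sign gives 2/(s - 5)^3.

X(s) = 2/(s - 5)^3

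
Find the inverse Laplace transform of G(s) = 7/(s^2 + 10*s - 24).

exp(-5*t)*sinh(7*t)

Rewrite the denominator: s^2 + 10*s - 24 = (s + 5)^2 - 49.
The form in (s + 5) signals a first-shifting-theorem factor e^(-5t).
Since L{sinh(7t)} = 7/(s^2 - 49), the inverse is e^(-5*t)*sinh(7*t).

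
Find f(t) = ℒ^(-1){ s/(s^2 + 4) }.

Since L{cos(2t)} = s/(s^2 + 4), the inverse is cos(2*t).

f(t) = cos(2*t)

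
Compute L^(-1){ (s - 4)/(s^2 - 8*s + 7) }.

Rewrite the denominator: s^2 - 8*s + 7 = (s - 4)^2 - 9.
The form in (s - 4) signals a first-shifting-theorem factor e^(4t).
Since L{cosh(3t)} = s/(s^2 - 9), the inverse is exp(4*t)*cosh(3*t).

exp(4*t)*cosh(3*t)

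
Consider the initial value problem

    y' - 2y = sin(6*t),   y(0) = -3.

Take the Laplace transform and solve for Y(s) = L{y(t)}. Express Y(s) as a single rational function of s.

Laplace-transform each side.
The derivative rules (L{y'} = sY - y(0) = sY - (-3)) turn the left side into (s - 2)Y - (-3).
The right side is L{sin(6*t)} = 6/(s^2 + 36).
So (s - 2)Y = 6/(s^2 + 36) + (-3).
Solve for Y(s) and write it as one ratio of polynomials.

Y(s) = (-3*s^2 - 102)/(s^3 - 2*s^2 + 36*s - 72)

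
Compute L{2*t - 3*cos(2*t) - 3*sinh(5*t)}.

By linearity of the Laplace transform, transform each term separately.
(-3)·[L{sinh(5t)} = 5/(s^2 - 25)]; (-3)·[L{cos(2t)} = s/(s^2 + 4)]; (2)·[L{t} = 1!/s^2 = 1/s^2].

-3*s/(s^2 + 4) - 15/(s^2 - 25) + 2/s^2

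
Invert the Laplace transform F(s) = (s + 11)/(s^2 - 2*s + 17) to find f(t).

f(t) = 3*exp(t)*sin(4*t) + exp(t)*cos(4*t)

Complete the square in the denominator: s^2 - 2*s + 17 = (s - 1)^2 + 4^2.
Split the numerator to match: s + 11 = 1·(s - 1) + 3·4.
Invert each term: 1·(s - 1)/((s - 1)^2 + 16) ↔ e^(t)cos(4t); 3·4/((s - 1)^2 + 16) ↔ 3e^(t)sin(4t).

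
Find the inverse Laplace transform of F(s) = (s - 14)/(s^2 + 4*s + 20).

-4*exp(-2*t)*sin(4*t) + exp(-2*t)*cos(4*t)

Complete the square in the denominator: s^2 + 4*s + 20 = (s + 2)^2 + 4^2.
Split the numerator to match: s - 14 = 1·(s + 2) - 4·4.
Invert each term: 1·(s + 2)/((s + 2)^2 + 16) ↔ e^(-2t)cos(4t); -4·4/((s + 2)^2 + 16) ↔ -4e^(-2t)sin(4t).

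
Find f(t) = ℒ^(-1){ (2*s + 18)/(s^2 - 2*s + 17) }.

f(t) = 5*exp(t)*sin(4*t) + 2*exp(t)*cos(4*t)

Complete the square in the denominator: s^2 - 2*s + 17 = (s - 1)^2 + 4^2.
Split the numerator to match: 2*s + 18 = 2·(s - 1) + 5·4.
Invert each term: 2·(s - 1)/((s - 1)^2 + 16) ↔ 2e^(t)cos(4t); 5·4/((s - 1)^2 + 16) ↔ 5e^(t)sin(4t).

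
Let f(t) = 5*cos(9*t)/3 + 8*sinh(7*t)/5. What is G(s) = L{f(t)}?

G(s) = 5*s/(3*(s^2 + 81)) + 56/(5*(s^2 - 49))

By linearity of the Laplace transform, transform each term separately.
(8/5)·[L{sinh(7t)} = 7/(s^2 - 49)]; (5/3)·[L{cos(9t)} = s/(s^2 + 81)].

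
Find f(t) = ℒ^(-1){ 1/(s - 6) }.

Since L{e^(6t)} = 1/(s - 6), the inverse is e^(6*t).

f(t) = exp(6*t)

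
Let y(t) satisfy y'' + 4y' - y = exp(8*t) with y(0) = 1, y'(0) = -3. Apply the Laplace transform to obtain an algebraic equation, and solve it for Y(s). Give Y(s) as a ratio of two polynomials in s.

Take the Laplace transform of both sides.
The derivative rules (L{y''} = s^2 Y - s·y(0) - y'(0) and L{y'} = sY - y(0), with y(0) = 1, y'(0) = -3) turn the left side into (s^2 + 4*s - 1)Y - (s + 1).
The right side is L{exp(8*t)} = 1/(s - 8).
So (s^2 + 4*s - 1)Y = 1/(s - 8) + (s + 1).
Solve for Y(s) and write it as one ratio of polynomials.

Y(s) = (s^2 - 7*s - 7)/(s^3 - 4*s^2 - 33*s + 8)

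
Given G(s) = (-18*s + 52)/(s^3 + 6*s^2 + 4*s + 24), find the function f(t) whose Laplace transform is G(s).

Factor the denominator: s^3 + 6*s^2 + 4*s + 24 = (s + 6)*(s^2 + 4).
Partial fraction decomposition gives [4/(s + 6)] + [-4*s/(s^2 + 4)] + [6/(s^2 + 4)].
Invert each term: 4/(s + 6) ↔ 4e^(-6t); -4·s/(s^2 + 4) ↔ -4cos(2t); 3·2/(s^2 + 4) ↔ 3sin(2t).

f(t) = 3*sin(2*t) - 4*cos(2*t) + 4*exp(-6*t)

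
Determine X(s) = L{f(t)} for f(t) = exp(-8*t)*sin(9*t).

X(s) = 9/((s + 8)^2 + 81)

L{sin(9t)} = 9/(s^2 + 81).
By the first shifting theorem, multiplying by e^(-8t) replaces s with s + 8.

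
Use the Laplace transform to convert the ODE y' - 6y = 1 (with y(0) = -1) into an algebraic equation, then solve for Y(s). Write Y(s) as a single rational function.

Apply the Laplace transform to the equation.
The derivative rules (L{y'} = sY - y(0) = sY - (-1)) turn the left side into (s - 6)Y - (-1).
The right side is L{1} = 1/s.
So (s - 6)Y = 1/s + (-1).
Divide through and combine into a single rational function.

Y(s) = (-s + 1)/(s^2 - 6*s)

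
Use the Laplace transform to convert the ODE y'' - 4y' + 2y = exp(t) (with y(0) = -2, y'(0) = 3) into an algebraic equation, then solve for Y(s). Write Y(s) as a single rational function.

Y(s) = (-2*s^2 + 13*s - 10)/(s^3 - 5*s^2 + 6*s - 2)

Apply the Laplace transform to the equation.
Using L{y''} = s^2 Y - s·y(0) - y'(0) and L{y'} = sY - y(0), with y(0) = -2, y'(0) = 3, the left side becomes (s^2 - 4*s + 2)Y - (-2*s + 11).
The right side is L{exp(t)} = 1/(s - 1).
So (s^2 - 4*s + 2)Y = 1/(s - 1) + (-2*s + 11).
Isolate Y and clear denominators.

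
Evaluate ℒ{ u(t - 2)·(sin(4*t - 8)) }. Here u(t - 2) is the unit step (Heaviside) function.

By the second shifting theorem, L{u(t - c)·g(t - c)} = e^(-cs)·H(s) with c = 2 and H(s) = L{g(t)}.
L{sin(4t)} = 4/(s^2 + 16).

4*exp(-2*s)/(s^2 + 16)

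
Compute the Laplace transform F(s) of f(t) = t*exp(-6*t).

F(s) = (s + 6)^(-2)

L{e^(-6t)} = 1/(s + 6).
Then apply L{t·g(t)} = -d/ds[G(s)] with G(s) = 1/(s + 6):
differentiating 1 time and applying the sign gives (s + 6)^(-2).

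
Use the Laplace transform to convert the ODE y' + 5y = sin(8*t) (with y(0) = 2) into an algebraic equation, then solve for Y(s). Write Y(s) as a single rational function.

Y(s) = (2*s^2 + 136)/(s^3 + 5*s^2 + 64*s + 320)

Apply the Laplace transform to the equation.
With L{y'} = sY - y(0) = sY - 2: the LHS transforms to (s + 5)Y - (2).
The right side is L{sin(8*t)} = 8/(s^2 + 64).
So (s + 5)Y = 8/(s^2 + 64) + (2).
Solve for Y(s) and write it as one ratio of polynomials.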